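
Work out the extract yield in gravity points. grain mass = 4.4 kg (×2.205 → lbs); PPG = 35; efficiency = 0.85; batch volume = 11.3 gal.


points = lbs × PPG × eff / vol
lbs = 4.4 × 2.205 = 9.7020
points = 9.7020 × 35 × 0.85 / 11.3

25.5429 points


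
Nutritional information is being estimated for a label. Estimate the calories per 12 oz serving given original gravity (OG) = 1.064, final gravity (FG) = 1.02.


ABW = (OG−FG)·131.25·0.79/FG;  °P = 259 − 259/SG (for OG→OE and FG→AE);  RE = 0.1808·OE + 0.8192·AE;  Cal = (6.9·ABW + 4·(RE−0.1))·FG·3.55
ABW = (1.064 − 1.02)·131.25·0.79/1.02 = 4.4728
OE = 259 − 259/1.064 = 15.5789 °P
AE = 259 − 259/1.02 = 5.0784 °P
RE = 0.1808·15.5789 + 0.8192·5.0784 = 6.9769 °P
Cal = (6.9·4.4728 + 4·(6.9769−0.1))·1.02·3.55

211.3577 kcal


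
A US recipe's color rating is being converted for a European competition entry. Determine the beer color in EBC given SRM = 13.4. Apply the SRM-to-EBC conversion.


EBC = SRM · 1.97
EBC = 13.4 · 1.97

26.3980 EBC


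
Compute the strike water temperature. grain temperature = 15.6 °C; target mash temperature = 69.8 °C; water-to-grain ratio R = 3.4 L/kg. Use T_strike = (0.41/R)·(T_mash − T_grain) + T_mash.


T_strike = (0.41/3.4)·(69.8 − 15.6) + 69.8

76.3359 °C


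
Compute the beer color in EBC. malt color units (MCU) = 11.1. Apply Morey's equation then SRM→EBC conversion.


SRM = 1.4922·MCU^0.6859;  EBC = SRM·1.97
SRM = 1.4922·11.1^0.6859 = 7.7770
EBC = 7.7770·1.97

15.3208 EBC


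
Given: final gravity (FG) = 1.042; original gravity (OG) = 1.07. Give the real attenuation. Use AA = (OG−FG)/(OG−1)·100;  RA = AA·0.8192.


AA = (1.07 − 1.042)/(1.07 − 1)·100 = 40.0000
RA = 40.0000·0.8192

32.7680 %


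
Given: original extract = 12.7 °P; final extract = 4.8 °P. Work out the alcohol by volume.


SG = 259/(259 − P);  ABV = (OG − FG)·131.25
OG = 259/(259 − 12.7) = 1.0516
FG = 259/(259 − 4.8) = 1.0189
ABV = (1.0516 − 1.0189)·131.25

4.2893 % ABV


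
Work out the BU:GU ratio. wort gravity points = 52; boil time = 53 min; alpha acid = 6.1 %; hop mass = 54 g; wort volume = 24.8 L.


U = 1.65·0.000125^(GP/1000)·(1−e^(−0.04t))/4.15;  IBU = (α/100)·m·U·1000/V;  BU:GU = IBU/GP
U = 1.65·0.000125^(52/1000)·(1−e^(−0.04·53))/4.15 = 0.2193
IBU = (6.1/100)·54·0.2193·1000/24.8 = 29.1215
BU:GU = 29.1215/52

0.5600


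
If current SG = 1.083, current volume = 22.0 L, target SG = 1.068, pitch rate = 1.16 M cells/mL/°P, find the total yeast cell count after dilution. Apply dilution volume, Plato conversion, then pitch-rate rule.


V_w = V·((SG_c−1)/(SG_t−1)−1);  °P = 259 − 259/SG_t;  cells = rate·(V+V_w)·°P
V_w = 22.0·((1.083−1)/(1.068−1)−1) = 4.8529
V_final = 22.0 + 4.8529 = 26.8529
°P = 259 − 259/1.068 = 16.4906
cells = 1.16·26.8529·16.4906

513.6736 billion cells


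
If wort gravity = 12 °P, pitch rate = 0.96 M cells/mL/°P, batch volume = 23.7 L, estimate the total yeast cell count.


cells (billions) = rate · V_L · °P
cells = 0.96 · 23.7 · 12

273.0240 billion cells


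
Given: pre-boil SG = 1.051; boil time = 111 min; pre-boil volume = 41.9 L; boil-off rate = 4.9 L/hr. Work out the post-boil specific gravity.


V_post = V_pre − rate·(t/60);  SG_post = 1 + (SG_pre−1)·V_pre/V_post
V_post = 41.9 − 4.9·(111/60) = 32.8350
SG_post = 1 + (1.051 − 1)·41.9/32.8350

1.0651


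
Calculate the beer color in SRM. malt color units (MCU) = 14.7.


SRM = 1.4922 · MCU^0.6859
SRM = 1.4922 · 14.7^0.6859

9.4295 SRM


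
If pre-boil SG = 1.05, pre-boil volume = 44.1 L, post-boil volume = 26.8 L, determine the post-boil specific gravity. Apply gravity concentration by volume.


SG_post = 1 + (SG_pre − 1)·V_pre/V_post
pts_pre = (1.05 − 1)·1000 = 50.0000
pts_post = 50.0000·44.1/26.8 = 82.2761
SG_post = 1 + 82.2761/1000

1.0823


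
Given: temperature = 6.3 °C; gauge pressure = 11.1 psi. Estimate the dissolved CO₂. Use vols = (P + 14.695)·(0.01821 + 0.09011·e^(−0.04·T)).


vols = (11.1 + 14.695)·(0.01821 + 0.09011·e^(−0.04·6.3))

2.2763 volumes


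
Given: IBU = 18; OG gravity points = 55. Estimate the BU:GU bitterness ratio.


BU:GU = IBU / OG_points
BU:GU = 18 / 55

0.3273


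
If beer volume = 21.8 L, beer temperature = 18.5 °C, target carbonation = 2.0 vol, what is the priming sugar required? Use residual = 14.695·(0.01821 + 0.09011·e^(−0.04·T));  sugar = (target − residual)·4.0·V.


residual = 14.695·(0.01821 + 0.09011·e^(−0.04·18.5)) = 0.8994
sugar = (2.0 − 0.8994)·4.0·21.8

95.9746 g


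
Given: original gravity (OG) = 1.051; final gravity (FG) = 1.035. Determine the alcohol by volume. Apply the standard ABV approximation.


ABV = (OG − FG) · 131.25
ABV = (1.051 − 1.035) · 131.25

2.1000 % ABV


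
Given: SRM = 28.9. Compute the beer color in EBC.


EBC = SRM · 1.97
EBC = 28.9 · 1.97

56.9330 EBC


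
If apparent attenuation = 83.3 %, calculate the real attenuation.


RA = AA · 0.8192
RA = 83.3 · 0.8192

68.2394 %


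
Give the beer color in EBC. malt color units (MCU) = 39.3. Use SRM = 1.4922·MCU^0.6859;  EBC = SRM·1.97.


SRM = 1.4922·39.3^0.6859 = 18.5106
EBC = 18.5106·1.97

36.4659 EBC


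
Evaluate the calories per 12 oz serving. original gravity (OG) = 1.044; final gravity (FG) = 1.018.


ABW = (OG−FG)·131.25·0.79/FG;  °P = 259 − 259/SG (for OG→OE and FG→AE);  RE = 0.1808·OE + 0.8192·AE;  Cal = (6.9·ABW + 4·(RE−0.1))·FG·3.55
ABW = (1.044 − 1.018)·131.25·0.79/1.018 = 2.6482
OE = 259 − 259/1.044 = 10.9157 °P
AE = 259 − 259/1.018 = 4.5796 °P
RE = 0.1808·10.9157 + 0.8192·4.5796 = 5.7251 °P
Cal = (6.9·2.6482 + 4·(5.7251−0.1))·1.018·3.55

147.3503 kcal


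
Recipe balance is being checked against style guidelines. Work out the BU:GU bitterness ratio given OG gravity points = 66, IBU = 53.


BU:GU = IBU / OG_points
BU:GU = 53 / 66

0.8030


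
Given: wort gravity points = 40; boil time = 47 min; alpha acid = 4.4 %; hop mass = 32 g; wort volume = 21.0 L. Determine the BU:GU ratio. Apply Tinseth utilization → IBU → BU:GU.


U = 1.65·0.000125^(GP/1000)·(1−e^(−0.04t))/4.15;  IBU = (α/100)·m·U·1000/V;  BU:GU = IBU/GP
U = 1.65·0.000125^(40/1000)·(1−e^(−0.04·47))/4.15 = 0.2352
IBU = (4.4/100)·32·0.2352·1000/21.0 = 15.7685
BU:GU = 15.7685/40

0.3942


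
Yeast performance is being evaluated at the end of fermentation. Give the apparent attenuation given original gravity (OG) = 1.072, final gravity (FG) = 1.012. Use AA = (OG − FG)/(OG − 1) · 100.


AA = (1.072 − 1.012)/(1.072 − 1) · 100

83.3333 %


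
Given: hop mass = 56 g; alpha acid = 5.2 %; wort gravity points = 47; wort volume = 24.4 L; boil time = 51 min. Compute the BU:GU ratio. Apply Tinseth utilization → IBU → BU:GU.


U = 1.65·0.000125^(GP/1000)·(1−e^(−0.04t))/4.15;  IBU = (α/100)·m·U·1000/V;  BU:GU = IBU/GP
U = 1.65·0.000125^(47/1000)·(1−e^(−0.04·51))/4.15 = 0.2267
IBU = (5.2/100)·56·0.2267·1000/24.4 = 27.0581
BU:GU = 27.0581/47

0.5757


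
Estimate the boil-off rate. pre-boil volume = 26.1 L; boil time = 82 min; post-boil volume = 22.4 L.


rate = (V_pre − V_post) / (t_min/60)
rate = (26.1 − 22.4) / (82/60)

2.7073 L/hr


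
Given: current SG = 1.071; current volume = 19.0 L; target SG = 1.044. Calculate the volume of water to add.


V_water = V·((SG_curr − 1)/(SG_target − 1) − 1)
V_water = 19.0·((1.071 − 1)/(1.044 − 1) − 1)

11.6591 L


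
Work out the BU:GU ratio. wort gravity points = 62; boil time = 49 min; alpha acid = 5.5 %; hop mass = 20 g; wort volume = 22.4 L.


U = 1.65·0.000125^(GP/1000)·(1−e^(−0.04t))/4.15;  IBU = (α/100)·m·U·1000/V;  BU:GU = IBU/GP
U = 1.65·0.000125^(62/1000)·(1−e^(−0.04·49))/4.15 = 0.1957
IBU = (5.5/100)·20·0.1957·1000/22.4 = 9.6085
BU:GU = 9.6085/62

0.1550


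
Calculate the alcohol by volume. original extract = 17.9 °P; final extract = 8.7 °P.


SG = 259/(259 − P);  ABV = (OG − FG)·131.25
OG = 259/(259 − 17.9) = 1.0742
FG = 259/(259 − 8.7) = 1.0348
ABV = (1.0742 − 1.0348)·131.25

5.1824 % ABV


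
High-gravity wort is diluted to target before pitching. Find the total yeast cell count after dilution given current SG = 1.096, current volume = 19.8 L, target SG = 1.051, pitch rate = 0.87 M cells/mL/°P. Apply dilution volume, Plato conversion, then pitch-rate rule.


V_w = V·((SG_c−1)/(SG_t−1)−1);  °P = 259 − 259/SG_t;  cells = rate·(V+V_w)·°P
V_w = 19.8·((1.096−1)/(1.051−1)−1) = 17.4706
V_final = 19.8 + 17.4706 = 37.2706
°P = 259 − 259/1.051 = 12.5680
cells = 0.87·37.2706·12.5680

407.5236 billion cells


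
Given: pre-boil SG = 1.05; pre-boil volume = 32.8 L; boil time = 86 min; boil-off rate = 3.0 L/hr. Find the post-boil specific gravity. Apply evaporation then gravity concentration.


V_post = V_pre − rate·(t/60);  SG_post = 1 + (SG_pre−1)·V_pre/V_post
V_post = 32.8 − 3.0·(86/60) = 28.5000
SG_post = 1 + (1.05 − 1)·32.8/28.5000

1.0575


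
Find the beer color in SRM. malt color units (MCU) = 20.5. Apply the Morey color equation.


SRM = 1.4922 · MCU^0.6859
SRM = 1.4922 · 20.5^0.6859

11.8457 SRM


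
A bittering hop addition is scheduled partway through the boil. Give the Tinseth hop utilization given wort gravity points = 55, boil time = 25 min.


U = 1.65·0.000125^(GP/1000) · (1 − e^(−0.04·t))/4.15
bigness = 1.65·0.000125^(55/1000) = 1.0065
boil_factor = (1 − e^(−0.04·25))/4.15 = 0.1523
U = 1.0065 · 0.1523

0.1533


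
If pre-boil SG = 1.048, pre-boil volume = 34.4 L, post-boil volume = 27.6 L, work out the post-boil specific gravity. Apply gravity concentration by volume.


SG_post = 1 + (SG_pre − 1)·V_pre/V_post
pts_pre = (1.048 − 1)·1000 = 48.0000
pts_post = 48.0000·34.4/27.6 = 59.8261
SG_post = 1 + 59.8261/1000

1.0598


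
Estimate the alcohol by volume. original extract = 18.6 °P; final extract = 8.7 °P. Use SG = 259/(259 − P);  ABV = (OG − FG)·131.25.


OG = 259/(259 − 18.6) = 1.0774
FG = 259/(259 − 8.7) = 1.0348
ABV = (1.0774 − 1.0348)·131.25

5.5929 % ABV


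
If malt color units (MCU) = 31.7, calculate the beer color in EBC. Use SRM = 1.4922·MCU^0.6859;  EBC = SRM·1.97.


SRM = 1.4922·31.7^0.6859 = 15.9736
EBC = 15.9736·1.97

31.4680 EBC


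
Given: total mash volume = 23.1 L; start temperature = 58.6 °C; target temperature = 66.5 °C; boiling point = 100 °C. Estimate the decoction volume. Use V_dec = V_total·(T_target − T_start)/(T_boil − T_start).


V_dec = 23.1·(66.5 − 58.6)/(100 − 58.6)

4.4080 L


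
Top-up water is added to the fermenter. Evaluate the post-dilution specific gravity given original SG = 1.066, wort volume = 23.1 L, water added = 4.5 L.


SG_new = 1 + (SG_old − 1)·V_old/(V_old + V_water)
pts = (1.066 − 1)·1000·23.1/(23.1 + 4.5) = 55.2391
SG_new = 1 + 55.2391/1000

1.0552


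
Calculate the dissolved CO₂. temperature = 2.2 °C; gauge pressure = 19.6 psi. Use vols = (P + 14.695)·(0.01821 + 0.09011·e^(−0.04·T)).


vols = (19.6 + 14.695)·(0.01821 + 0.09011·e^(−0.04·2.2))

3.4545 volumes


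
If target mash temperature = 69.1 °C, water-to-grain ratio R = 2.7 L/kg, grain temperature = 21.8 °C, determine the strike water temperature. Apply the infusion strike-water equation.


T_strike = (0.41/R)·(T_mash − T_grain) + T_mash
T_strike = (0.41/2.7)·(69.1 − 21.8) + 69.1

76.2826 °C


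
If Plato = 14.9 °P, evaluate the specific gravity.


SG = 259/(259 − P)
SG = 259/(259 − 14.9)

1.0610


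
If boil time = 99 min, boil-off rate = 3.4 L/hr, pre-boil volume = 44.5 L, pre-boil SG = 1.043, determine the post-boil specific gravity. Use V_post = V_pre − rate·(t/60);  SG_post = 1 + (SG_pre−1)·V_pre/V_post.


V_post = 44.5 − 3.4·(99/60) = 38.8900
SG_post = 1 + (1.043 − 1)·44.5/38.8900

1.0492


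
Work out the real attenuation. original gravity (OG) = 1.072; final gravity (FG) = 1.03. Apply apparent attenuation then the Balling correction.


AA = (OG−FG)/(OG−1)·100;  RA = AA·0.8192
AA = (1.072 − 1.03)/(1.072 − 1)·100 = 58.3333
RA = 58.3333·0.8192

47.7867 %


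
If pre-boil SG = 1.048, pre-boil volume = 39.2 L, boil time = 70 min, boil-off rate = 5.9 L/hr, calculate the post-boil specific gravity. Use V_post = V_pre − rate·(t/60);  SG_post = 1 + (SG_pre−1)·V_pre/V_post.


V_post = 39.2 − 5.9·(70/60) = 32.3167
SG_post = 1 + (1.048 − 1)·39.2/32.3167

1.0582


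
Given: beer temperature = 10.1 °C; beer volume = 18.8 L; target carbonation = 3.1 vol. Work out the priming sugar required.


residual = 14.695·(0.01821 + 0.09011·e^(−0.04·T));  sugar = (target − residual)·4.0·V
residual = 14.695·(0.01821 + 0.09011·e^(−0.04·10.1)) = 1.1517
sugar = (3.1 − 1.1517)·4.0·18.8

146.5146 g


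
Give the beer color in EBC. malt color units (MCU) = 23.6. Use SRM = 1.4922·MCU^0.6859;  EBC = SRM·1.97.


SRM = 1.4922·23.6^0.6859 = 13.0469
EBC = 13.0469·1.97

25.7024 EBC


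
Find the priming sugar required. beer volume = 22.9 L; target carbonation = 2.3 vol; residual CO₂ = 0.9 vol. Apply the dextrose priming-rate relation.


sugar = (target − residual)·4.0·V
sugar = (2.3 − 0.9)·4.0·22.9

128.2400 g


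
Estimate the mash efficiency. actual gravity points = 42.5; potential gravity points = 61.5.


efficiency = actual / potential × 100
efficiency = 42.5 / 61.5 × 100

69.1057 %


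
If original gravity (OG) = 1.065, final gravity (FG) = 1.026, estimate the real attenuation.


AA = (OG−FG)/(OG−1)·100;  RA = AA·0.8192
AA = (1.065 − 1.026)/(1.065 − 1)·100 = 60.0000
RA = 60.0000·0.8192

49.1520 %


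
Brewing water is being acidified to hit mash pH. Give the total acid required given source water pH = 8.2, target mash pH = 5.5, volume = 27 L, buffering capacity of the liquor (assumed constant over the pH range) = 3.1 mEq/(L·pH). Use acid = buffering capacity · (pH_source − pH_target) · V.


acid = 3.1 · (8.2 − 5.5) · 27

225.9900 mEq


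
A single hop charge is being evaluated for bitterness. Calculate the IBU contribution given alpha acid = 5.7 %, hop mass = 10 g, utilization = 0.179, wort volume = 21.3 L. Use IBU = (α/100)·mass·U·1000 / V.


IBU = (5.7/100)·10·0.179·1000 / 21.3

4.7901 IBU


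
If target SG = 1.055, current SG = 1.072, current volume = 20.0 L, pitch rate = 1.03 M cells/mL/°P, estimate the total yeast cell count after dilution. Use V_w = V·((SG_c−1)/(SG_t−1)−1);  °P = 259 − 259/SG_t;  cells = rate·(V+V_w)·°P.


V_w = 20.0·((1.072−1)/(1.055−1)−1) = 6.1818
V_final = 20.0 + 6.1818 = 26.1818
°P = 259 − 259/1.055 = 13.5024
cells = 1.03·26.1818·13.5024

364.1221 billion cells


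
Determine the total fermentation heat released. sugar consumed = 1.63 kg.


Q = m_sugar · 590 kJ/kg
Q = 1.63 · 590

961.7000 kJ


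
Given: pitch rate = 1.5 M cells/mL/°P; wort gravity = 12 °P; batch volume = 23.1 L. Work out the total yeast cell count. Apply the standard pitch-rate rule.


cells (billions) = rate · V_L · °P
cells = 1.5 · 23.1 · 12

415.8000 billion cells


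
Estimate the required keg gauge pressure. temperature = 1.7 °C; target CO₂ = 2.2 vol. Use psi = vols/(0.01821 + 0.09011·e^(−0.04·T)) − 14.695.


psi = 2.2/(0.01821 + 0.09011·e^(−0.04·1.7)) − 14.695

6.7902 psi


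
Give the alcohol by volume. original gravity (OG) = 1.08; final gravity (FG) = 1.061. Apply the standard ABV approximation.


ABV = (OG − FG) · 131.25
ABV = (1.08 − 1.061) · 131.25

2.4938 % ABV


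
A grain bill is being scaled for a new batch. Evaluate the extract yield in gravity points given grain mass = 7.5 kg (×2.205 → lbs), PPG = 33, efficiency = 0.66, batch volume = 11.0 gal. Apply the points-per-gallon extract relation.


points = lbs × PPG × eff / vol
lbs = 7.5 × 2.205 = 16.5375
points = 16.5375 × 33 × 0.66 / 11.0

32.7443 points


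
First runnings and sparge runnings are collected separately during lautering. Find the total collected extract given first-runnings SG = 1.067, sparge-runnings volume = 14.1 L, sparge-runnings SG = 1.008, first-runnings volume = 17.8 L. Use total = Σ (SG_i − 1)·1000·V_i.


first = (1.067 − 1)·1000·17.8 = 1192.6000
sparge = (1.008 − 1)·1000·14.1 = 112.8000
total = 1192.6000 + 112.8000

1305.4000 gravity·L


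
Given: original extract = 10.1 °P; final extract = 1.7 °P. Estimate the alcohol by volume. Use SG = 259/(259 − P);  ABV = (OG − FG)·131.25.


OG = 259/(259 − 10.1) = 1.0406
FG = 259/(259 − 1.7) = 1.0066
ABV = (1.0406 − 1.0066)·131.25

4.4588 % ABV


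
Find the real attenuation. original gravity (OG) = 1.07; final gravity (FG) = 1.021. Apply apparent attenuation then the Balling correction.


AA = (OG−FG)/(OG−1)·100;  RA = AA·0.8192
AA = (1.07 − 1.021)/(1.07 − 1)·100 = 70.0000
RA = 70.0000·0.8192

57.3440 %


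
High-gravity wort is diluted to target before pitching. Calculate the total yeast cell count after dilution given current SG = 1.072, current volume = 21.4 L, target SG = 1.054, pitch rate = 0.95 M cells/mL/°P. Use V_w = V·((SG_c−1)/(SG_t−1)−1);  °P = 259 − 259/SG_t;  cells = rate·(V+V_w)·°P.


V_w = 21.4·((1.072−1)/(1.054−1)−1) = 7.1333
V_final = 21.4 + 7.1333 = 28.5333
°P = 259 − 259/1.054 = 13.2694
cells = 0.95·28.5333·13.2694

359.6906 billion cells


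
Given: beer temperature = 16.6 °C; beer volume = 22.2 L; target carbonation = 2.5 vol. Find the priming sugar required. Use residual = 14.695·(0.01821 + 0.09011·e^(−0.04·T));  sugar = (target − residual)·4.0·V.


residual = 14.695·(0.01821 + 0.09011·e^(−0.04·16.6)) = 0.9493
sugar = (2.5 − 0.9493)·4.0·22.2

137.7056 g


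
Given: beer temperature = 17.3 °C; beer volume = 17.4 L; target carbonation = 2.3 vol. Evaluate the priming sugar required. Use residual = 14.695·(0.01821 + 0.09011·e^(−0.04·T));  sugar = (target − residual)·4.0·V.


residual = 14.695·(0.01821 + 0.09011·e^(−0.04·17.3)) = 0.9304
sugar = (2.3 − 0.9304)·4.0·17.4

95.3214 g


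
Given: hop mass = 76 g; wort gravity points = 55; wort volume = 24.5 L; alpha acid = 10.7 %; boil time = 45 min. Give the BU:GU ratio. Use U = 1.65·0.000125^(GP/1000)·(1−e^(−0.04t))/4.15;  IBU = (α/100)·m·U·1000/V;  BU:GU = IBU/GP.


U = 1.65·0.000125^(55/1000)·(1−e^(−0.04·45))/4.15 = 0.2024
IBU = (10.7/100)·76·0.2024·1000/24.5 = 67.1936
BU:GU = 67.1936/55

1.2217


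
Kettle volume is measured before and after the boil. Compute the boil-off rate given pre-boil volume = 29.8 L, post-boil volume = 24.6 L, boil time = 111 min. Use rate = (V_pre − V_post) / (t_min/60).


rate = (29.8 − 24.6) / (111/60)

2.8108 L/hr


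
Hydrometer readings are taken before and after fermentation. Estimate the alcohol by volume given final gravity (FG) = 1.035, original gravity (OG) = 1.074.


ABV = (OG − FG) · 131.25
ABV = (1.074 − 1.035) · 131.25

5.1188 % ABV


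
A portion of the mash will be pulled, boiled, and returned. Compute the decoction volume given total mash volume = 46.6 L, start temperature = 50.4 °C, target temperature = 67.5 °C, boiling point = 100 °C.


V_dec = V_total·(T_target − T_start)/(T_boil − T_start)
V_dec = 46.6·(67.5 − 50.4)/(100 − 50.4)

16.0657 L


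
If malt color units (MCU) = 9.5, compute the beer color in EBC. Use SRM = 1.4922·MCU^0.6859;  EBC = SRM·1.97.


SRM = 1.4922·9.5^0.6859 = 6.9895
EBC = 6.9895·1.97

13.7694 EBC


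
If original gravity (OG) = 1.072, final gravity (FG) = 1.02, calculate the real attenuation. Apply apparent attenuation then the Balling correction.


AA = (OG−FG)/(OG−1)·100;  RA = AA·0.8192
AA = (1.072 − 1.02)/(1.072 − 1)·100 = 72.2222
RA = 72.2222·0.8192

59.1644 %


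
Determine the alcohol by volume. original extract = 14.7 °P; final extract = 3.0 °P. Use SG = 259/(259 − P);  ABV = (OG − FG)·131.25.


OG = 259/(259 − 14.7) = 1.0602
FG = 259/(259 − 3.0) = 1.0117
ABV = (1.0602 − 1.0117)·131.25

6.3595 % ABV


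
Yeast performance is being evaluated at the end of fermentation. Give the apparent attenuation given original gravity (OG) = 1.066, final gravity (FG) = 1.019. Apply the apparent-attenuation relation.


AA = (OG − FG)/(OG − 1) · 100
AA = (1.066 − 1.019)/(1.066 − 1) · 100

71.2121 %


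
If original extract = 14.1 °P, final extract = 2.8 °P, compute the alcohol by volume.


SG = 259/(259 − P);  ABV = (OG − FG)·131.25
OG = 259/(259 − 14.1) = 1.0576
FG = 259/(259 − 2.8) = 1.0109
ABV = (1.0576 − 1.0109)·131.25

6.1222 % ABV


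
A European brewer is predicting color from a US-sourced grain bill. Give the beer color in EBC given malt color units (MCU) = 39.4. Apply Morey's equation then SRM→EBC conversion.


SRM = 1.4922·MCU^0.6859;  EBC = SRM·1.97
SRM = 1.4922·39.4^0.6859 = 18.5429
EBC = 18.5429·1.97

36.5295 EBC


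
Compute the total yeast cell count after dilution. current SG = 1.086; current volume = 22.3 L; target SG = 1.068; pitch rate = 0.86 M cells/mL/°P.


V_w = V·((SG_c−1)/(SG_t−1)−1);  °P = 259 − 259/SG_t;  cells = rate·(V+V_w)·°P
V_w = 22.3·((1.086−1)/(1.068−1)−1) = 5.9029
V_final = 22.3 + 5.9029 = 28.2029
°P = 259 − 259/1.068 = 16.4906
cells = 0.86·28.2029·16.4906

399.9726 billion cells


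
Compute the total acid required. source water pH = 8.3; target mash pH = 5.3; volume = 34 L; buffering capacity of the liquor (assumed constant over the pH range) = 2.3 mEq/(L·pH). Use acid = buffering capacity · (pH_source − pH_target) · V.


acid = 2.3 · (8.3 − 5.3) · 34

234.6000 mEq


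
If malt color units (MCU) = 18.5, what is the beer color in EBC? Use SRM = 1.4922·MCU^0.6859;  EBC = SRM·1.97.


SRM = 1.4922·18.5^0.6859 = 11.0403
EBC = 11.0403·1.97

21.7494 EBC


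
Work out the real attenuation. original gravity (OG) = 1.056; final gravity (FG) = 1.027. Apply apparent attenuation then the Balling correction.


AA = (OG−FG)/(OG−1)·100;  RA = AA·0.8192
AA = (1.056 − 1.027)/(1.056 − 1)·100 = 51.7857
RA = 51.7857·0.8192

42.4229 %


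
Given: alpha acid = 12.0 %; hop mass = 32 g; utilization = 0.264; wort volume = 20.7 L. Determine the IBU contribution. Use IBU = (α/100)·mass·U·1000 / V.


IBU = (12.0/100)·32·0.264·1000 / 20.7

48.9739 IBU


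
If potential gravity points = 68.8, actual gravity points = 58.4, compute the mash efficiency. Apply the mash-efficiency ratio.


efficiency = actual / potential × 100
efficiency = 58.4 / 68.8 × 100

84.8837 %


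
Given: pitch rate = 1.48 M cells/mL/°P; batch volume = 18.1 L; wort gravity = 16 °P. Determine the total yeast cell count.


cells (billions) = rate · V_L · °P
cells = 1.48 · 18.1 · 16

428.6080 billion cells


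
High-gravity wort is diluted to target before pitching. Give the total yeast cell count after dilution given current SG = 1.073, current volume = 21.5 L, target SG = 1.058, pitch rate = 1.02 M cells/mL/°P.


V_w = V·((SG_c−1)/(SG_t−1)−1);  °P = 259 − 259/SG_t;  cells = rate·(V+V_w)·°P
V_w = 21.5·((1.073−1)/(1.058−1)−1) = 5.5603
V_final = 21.5 + 5.5603 = 27.0603
°P = 259 − 259/1.058 = 14.1985
cells = 1.02·27.0603·14.1985

391.9003 billion cells


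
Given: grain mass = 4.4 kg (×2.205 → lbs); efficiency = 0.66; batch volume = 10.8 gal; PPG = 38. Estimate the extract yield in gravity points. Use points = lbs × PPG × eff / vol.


lbs = 4.4 × 2.205 = 9.7020
points = 9.7020 × 38 × 0.66 / 10.8

22.5302 points


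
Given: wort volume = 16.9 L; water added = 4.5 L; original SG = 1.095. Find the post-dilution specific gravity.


SG_new = 1 + (SG_old − 1)·V_old/(V_old + V_water)
pts = (1.095 − 1)·1000·16.9/(16.9 + 4.5) = 75.0234
SG_new = 1 + 75.0234/1000

1.0750


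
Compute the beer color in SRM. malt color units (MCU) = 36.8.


SRM = 1.4922 · MCU^0.6859
SRM = 1.4922 · 36.8^0.6859

17.6947 SRM


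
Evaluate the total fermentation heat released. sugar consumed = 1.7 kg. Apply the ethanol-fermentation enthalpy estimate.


Q = m_sugar · 590 kJ/kg
Q = 1.7 · 590

1003.0000 kJ


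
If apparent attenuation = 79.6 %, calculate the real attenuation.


RA = AA · 0.8192
RA = 79.6 · 0.8192

65.2083 %


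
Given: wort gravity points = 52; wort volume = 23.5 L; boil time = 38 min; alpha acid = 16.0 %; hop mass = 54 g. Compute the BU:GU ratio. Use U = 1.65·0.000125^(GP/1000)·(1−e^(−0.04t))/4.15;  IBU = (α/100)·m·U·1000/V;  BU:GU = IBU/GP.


U = 1.65·0.000125^(52/1000)·(1−e^(−0.04·38))/4.15 = 0.1947
IBU = (16.0/100)·54·0.1947·1000/23.5 = 71.5702
BU:GU = 71.5702/52

1.3764


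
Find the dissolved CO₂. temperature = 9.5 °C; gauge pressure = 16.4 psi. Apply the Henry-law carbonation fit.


vols = (P + 14.695)·(0.01821 + 0.09011·e^(−0.04·T))
vols = (16.4 + 14.695)·(0.01821 + 0.09011·e^(−0.04·9.5))

2.4824 volumes


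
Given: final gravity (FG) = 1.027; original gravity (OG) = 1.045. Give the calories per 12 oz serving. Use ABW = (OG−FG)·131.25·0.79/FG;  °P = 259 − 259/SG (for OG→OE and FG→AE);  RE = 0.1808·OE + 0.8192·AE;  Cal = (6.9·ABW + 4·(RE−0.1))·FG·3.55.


ABW = (1.045 − 1.027)·131.25·0.79/1.027 = 1.8173
OE = 259 − 259/1.045 = 11.1531 °P
AE = 259 − 259/1.027 = 6.8092 °P
RE = 0.1808·11.1531 + 0.8192·6.8092 = 7.5945 °P
Cal = (6.9·1.8173 + 4·(7.5945−0.1))·1.027·3.55

155.0127 kcal


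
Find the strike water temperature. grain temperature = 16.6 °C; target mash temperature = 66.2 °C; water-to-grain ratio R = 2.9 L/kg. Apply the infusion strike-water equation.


T_strike = (0.41/R)·(T_mash − T_grain) + T_mash
T_strike = (0.41/2.9)·(66.2 − 16.6) + 66.2

73.2124 °C


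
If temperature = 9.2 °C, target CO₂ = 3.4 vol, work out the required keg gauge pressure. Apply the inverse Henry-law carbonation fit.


psi = vols/(0.01821 + 0.09011·e^(−0.04·T)) − 14.695
psi = 3.4/(0.01821 + 0.09011·e^(−0.04·9.2)) − 14.695

27.5008 psi


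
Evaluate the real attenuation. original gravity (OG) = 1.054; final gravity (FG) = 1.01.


AA = (OG−FG)/(OG−1)·100;  RA = AA·0.8192
AA = (1.054 − 1.01)/(1.054 − 1)·100 = 81.4815
RA = 81.4815·0.8192

66.7496 %


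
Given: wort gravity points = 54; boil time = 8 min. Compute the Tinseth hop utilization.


U = 1.65·0.000125^(GP/1000) · (1 − e^(−0.04·t))/4.15
bigness = 1.65·0.000125^(54/1000) = 1.0156
boil_factor = (1 − e^(−0.04·8))/4.15 = 0.0660
U = 1.0156 · 0.0660

0.0670


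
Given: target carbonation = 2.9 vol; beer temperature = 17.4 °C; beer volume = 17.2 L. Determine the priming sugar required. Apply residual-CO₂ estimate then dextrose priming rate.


residual = 14.695·(0.01821 + 0.09011·e^(−0.04·T));  sugar = (target − residual)·4.0·V
residual = 14.695·(0.01821 + 0.09011·e^(−0.04·17.4)) = 0.9278
sugar = (2.9 − 0.9278)·4.0·17.2

135.6878 g


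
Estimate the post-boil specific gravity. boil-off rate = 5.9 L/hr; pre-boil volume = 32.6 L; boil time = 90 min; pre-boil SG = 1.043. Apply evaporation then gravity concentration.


V_post = V_pre − rate·(t/60);  SG_post = 1 + (SG_pre−1)·V_pre/V_post
V_post = 32.6 − 5.9·(90/60) = 23.7500
SG_post = 1 + (1.043 − 1)·32.6/23.7500

1.0590


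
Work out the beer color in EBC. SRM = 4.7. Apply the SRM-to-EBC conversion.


EBC = SRM · 1.97
EBC = 4.7 · 1.97

9.2590 EBC


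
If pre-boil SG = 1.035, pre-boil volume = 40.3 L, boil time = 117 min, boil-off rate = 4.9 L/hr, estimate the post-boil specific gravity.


V_post = V_pre − rate·(t/60);  SG_post = 1 + (SG_pre−1)·V_pre/V_post
V_post = 40.3 − 4.9·(117/60) = 30.7450
SG_post = 1 + (1.035 − 1)·40.3/30.7450

1.0459


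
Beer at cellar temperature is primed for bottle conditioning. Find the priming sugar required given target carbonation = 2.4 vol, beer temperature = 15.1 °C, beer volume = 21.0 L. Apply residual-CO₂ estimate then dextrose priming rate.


residual = 14.695·(0.01821 + 0.09011·e^(−0.04·T));  sugar = (target − residual)·4.0·V
residual = 14.695·(0.01821 + 0.09011·e^(−0.04·15.1)) = 0.9914
sugar = (2.4 − 0.9914)·4.0·21.0

118.3213 g


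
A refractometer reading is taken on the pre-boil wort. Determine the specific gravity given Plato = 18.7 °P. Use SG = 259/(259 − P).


SG = 259/(259 − 18.7)

1.0778


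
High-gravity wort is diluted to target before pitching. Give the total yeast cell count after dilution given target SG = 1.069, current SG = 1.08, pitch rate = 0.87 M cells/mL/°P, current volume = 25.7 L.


V_w = V·((SG_c−1)/(SG_t−1)−1);  °P = 259 − 259/SG_t;  cells = rate·(V+V_w)·°P
V_w = 25.7·((1.08−1)/(1.069−1)−1) = 4.0971
V_final = 25.7 + 4.0971 = 29.7971
°P = 259 − 259/1.069 = 16.7175
cells = 0.87·29.7971·16.7175

433.3756 billion cells


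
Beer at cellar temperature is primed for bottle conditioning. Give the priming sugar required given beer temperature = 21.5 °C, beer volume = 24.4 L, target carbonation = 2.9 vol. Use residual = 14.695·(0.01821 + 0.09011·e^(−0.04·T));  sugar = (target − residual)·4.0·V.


residual = 14.695·(0.01821 + 0.09011·e^(−0.04·21.5)) = 0.8279
sugar = (2.9 − 0.8279)·4.0·24.4

202.2337 g


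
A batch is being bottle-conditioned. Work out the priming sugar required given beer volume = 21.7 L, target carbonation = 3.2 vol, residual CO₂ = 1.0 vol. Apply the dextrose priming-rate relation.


sugar = (target − residual)·4.0·V
sugar = (3.2 − 1.0)·4.0·21.7

190.9600 g


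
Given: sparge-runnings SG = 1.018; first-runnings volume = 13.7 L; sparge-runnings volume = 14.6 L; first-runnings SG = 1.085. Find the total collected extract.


total = Σ (SG_i − 1)·1000·V_i
first = (1.085 − 1)·1000·13.7 = 1164.5000
sparge = (1.018 − 1)·1000·14.6 = 262.8000
total = 1164.5000 + 262.8000

1427.3000 gravity·L


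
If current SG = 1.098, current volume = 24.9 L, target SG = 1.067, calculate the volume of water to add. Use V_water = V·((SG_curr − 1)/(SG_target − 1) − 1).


V_water = 24.9·((1.098 − 1)/(1.067 − 1) − 1)

11.5209 L


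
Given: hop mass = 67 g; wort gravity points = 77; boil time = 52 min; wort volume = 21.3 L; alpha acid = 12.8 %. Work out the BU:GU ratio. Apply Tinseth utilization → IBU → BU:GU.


U = 1.65·0.000125^(GP/1000)·(1−e^(−0.04t))/4.15;  IBU = (α/100)·m·U·1000/V;  BU:GU = IBU/GP
U = 1.65·0.000125^(77/1000)·(1−e^(−0.04·52))/4.15 = 0.1742
IBU = (12.8/100)·67·0.1742·1000/21.3 = 70.1206
BU:GU = 70.1206/77

0.9107


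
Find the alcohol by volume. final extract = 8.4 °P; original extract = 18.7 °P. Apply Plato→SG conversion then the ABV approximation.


SG = 259/(259 − P);  ABV = (OG − FG)·131.25
OG = 259/(259 − 18.7) = 1.0778
FG = 259/(259 − 8.4) = 1.0335
ABV = (1.0778 − 1.0335)·131.25

5.8144 % ABV


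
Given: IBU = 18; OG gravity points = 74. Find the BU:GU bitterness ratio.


BU:GU = IBU / OG_points
BU:GU = 18 / 74

0.2432


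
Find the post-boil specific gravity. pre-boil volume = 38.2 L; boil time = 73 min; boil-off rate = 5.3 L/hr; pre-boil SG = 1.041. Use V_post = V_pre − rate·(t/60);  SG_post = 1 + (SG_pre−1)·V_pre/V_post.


V_post = 38.2 − 5.3·(73/60) = 31.7517
SG_post = 1 + (1.041 − 1)·38.2/31.7517

1.0493


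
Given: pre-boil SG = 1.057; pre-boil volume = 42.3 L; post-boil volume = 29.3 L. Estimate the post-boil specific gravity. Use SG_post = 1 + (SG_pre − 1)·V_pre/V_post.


pts_pre = (1.057 − 1)·1000 = 57.0000
pts_post = 57.0000·42.3/29.3 = 82.2901
SG_post = 1 + 82.2901/1000

1.0823


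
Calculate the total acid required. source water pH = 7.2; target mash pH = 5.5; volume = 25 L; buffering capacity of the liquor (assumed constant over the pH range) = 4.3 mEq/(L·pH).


acid = buffering capacity · (pH_source − pH_target) · V
acid = 4.3 · (7.2 − 5.5) · 25

182.7500 mEq


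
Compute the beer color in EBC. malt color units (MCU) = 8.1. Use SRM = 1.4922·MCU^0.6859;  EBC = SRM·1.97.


SRM = 1.4922·8.1^0.6859 = 6.2655
EBC = 6.2655·1.97

12.3431 EBC


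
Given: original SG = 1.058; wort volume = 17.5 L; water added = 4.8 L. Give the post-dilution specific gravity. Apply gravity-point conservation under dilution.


SG_new = 1 + (SG_old − 1)·V_old/(V_old + V_water)
pts = (1.058 − 1)·1000·17.5/(17.5 + 4.8) = 45.5157
SG_new = 1 + 45.5157/1000

1.0455


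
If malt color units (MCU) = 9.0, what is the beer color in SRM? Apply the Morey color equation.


SRM = 1.4922 · MCU^0.6859
SRM = 1.4922 · 9.0^0.6859

6.7351 SRM


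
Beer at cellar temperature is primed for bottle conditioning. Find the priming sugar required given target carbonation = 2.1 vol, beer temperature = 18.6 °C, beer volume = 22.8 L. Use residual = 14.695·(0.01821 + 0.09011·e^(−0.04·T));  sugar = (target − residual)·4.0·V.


residual = 14.695·(0.01821 + 0.09011·e^(−0.04·18.6)) = 0.8969
sugar = (2.1 − 0.8969)·4.0·22.8

109.7271 g


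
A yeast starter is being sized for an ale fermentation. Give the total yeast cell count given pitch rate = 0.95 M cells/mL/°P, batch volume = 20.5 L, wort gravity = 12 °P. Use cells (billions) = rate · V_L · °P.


cells = 0.95 · 20.5 · 12

233.7000 billion cells


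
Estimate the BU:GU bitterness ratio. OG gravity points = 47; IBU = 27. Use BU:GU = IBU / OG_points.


BU:GU = 27 / 47

0.5745


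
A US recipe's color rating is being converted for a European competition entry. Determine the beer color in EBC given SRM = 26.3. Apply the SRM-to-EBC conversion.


EBC = SRM · 1.97
EBC = 26.3 · 1.97

51.8110 EBC


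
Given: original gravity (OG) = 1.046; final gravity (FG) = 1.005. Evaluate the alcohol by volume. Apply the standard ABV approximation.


ABV = (OG − FG) · 131.25
ABV = (1.046 − 1.005) · 131.25

5.3813 % ABV


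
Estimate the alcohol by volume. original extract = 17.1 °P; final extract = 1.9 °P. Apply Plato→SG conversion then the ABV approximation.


SG = 259/(259 − P);  ABV = (OG − FG)·131.25
OG = 259/(259 − 17.1) = 1.0707
FG = 259/(259 − 1.9) = 1.0074
ABV = (1.0707 − 1.0074)·131.25

8.3082 % ABV


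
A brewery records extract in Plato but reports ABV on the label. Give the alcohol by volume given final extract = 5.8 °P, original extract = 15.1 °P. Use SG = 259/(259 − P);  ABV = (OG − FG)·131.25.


OG = 259/(259 − 15.1) = 1.0619
FG = 259/(259 − 5.8) = 1.0229
ABV = (1.0619 − 1.0229)·131.25

5.1193 % ABV


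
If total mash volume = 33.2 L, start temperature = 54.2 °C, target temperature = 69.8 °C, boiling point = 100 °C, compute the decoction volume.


V_dec = V_total·(T_target − T_start)/(T_boil − T_start)
V_dec = 33.2·(69.8 − 54.2)/(100 − 54.2)

11.3083 L


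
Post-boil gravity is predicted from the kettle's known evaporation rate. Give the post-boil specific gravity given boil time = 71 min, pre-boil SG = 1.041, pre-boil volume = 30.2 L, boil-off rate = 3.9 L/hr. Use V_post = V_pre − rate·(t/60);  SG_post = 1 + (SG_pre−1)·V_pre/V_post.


V_post = 30.2 − 3.9·(71/60) = 25.5850
SG_post = 1 + (1.041 − 1)·30.2/25.5850

1.0484


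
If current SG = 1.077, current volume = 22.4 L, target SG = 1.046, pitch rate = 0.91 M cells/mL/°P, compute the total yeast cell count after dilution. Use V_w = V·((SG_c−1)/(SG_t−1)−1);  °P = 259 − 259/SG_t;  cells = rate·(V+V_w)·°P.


V_w = 22.4·((1.077−1)/(1.046−1)−1) = 15.0957
V_final = 22.4 + 15.0957 = 37.4957
°P = 259 − 259/1.046 = 11.3901
cells = 0.91·37.4957·11.3901

388.6406 billion cells


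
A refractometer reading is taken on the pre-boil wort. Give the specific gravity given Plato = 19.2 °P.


SG = 259/(259 − P)
SG = 259/(259 − 19.2)

1.0801


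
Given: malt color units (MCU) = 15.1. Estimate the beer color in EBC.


SRM = 1.4922·MCU^0.6859;  EBC = SRM·1.97
SRM = 1.4922·15.1^0.6859 = 9.6048
EBC = 9.6048·1.97

18.9214 EBC


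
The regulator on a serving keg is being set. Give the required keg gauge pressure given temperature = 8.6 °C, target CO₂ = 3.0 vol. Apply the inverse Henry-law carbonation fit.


psi = vols/(0.01821 + 0.09011·e^(−0.04·T)) − 14.695
psi = 3.0/(0.01821 + 0.09011·e^(−0.04·8.6)) − 14.695

21.8495 psi


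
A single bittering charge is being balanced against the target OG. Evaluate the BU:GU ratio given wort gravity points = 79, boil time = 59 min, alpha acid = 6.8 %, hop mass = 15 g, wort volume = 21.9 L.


U = 1.65·0.000125^(GP/1000)·(1−e^(−0.04t))/4.15;  IBU = (α/100)·m·U·1000/V;  BU:GU = IBU/GP
U = 1.65·0.000125^(79/1000)·(1−e^(−0.04·59))/4.15 = 0.1770
IBU = (6.8/100)·15·0.1770·1000/21.9 = 8.2447
BU:GU = 8.2447/79

0.1044


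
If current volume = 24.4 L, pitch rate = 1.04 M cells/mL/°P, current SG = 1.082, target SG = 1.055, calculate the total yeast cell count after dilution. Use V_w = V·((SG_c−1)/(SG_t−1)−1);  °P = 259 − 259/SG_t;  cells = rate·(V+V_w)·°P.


V_w = 24.4·((1.082−1)/(1.055−1)−1) = 11.9782
V_final = 24.4 + 11.9782 = 36.3782
°P = 259 − 259/1.055 = 13.5024
cells = 1.04·36.3782·13.5024

510.8393 billion cells


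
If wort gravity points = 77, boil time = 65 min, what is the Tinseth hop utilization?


U = 1.65·0.000125^(GP/1000) · (1 − e^(−0.04·t))/4.15
bigness = 1.65·0.000125^(77/1000) = 0.8259
boil_factor = (1 − e^(−0.04·65))/4.15 = 0.2231
U = 0.8259 · 0.2231

0.1842


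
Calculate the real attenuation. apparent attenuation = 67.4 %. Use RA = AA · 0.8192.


RA = 67.4 · 0.8192

55.2141 %


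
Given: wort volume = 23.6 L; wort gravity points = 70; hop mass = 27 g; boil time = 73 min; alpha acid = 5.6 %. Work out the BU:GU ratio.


U = 1.65·0.000125^(GP/1000)·(1−e^(−0.04t))/4.15;  IBU = (α/100)·m·U·1000/V;  BU:GU = IBU/GP
U = 1.65·0.000125^(70/1000)·(1−e^(−0.04·73))/4.15 = 0.2005
IBU = (5.6/100)·27·0.2005·1000/23.6 = 12.8464
BU:GU = 12.8464/70

0.1835


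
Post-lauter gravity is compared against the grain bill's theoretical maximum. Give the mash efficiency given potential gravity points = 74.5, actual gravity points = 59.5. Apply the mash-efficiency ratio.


efficiency = actual / potential × 100
efficiency = 59.5 / 74.5 × 100

79.8658 %


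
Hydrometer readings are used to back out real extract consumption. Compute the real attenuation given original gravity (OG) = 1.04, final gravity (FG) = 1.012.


AA = (OG−FG)/(OG−1)·100;  RA = AA·0.8192
AA = (1.04 − 1.012)/(1.04 − 1)·100 = 70.0000
RA = 70.0000·0.8192

57.3440 %


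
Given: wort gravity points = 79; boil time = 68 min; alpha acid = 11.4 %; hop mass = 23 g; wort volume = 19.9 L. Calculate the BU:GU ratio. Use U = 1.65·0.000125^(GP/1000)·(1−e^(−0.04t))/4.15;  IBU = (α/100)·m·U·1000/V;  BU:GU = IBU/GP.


U = 1.65·0.000125^(79/1000)·(1−e^(−0.04·68))/4.15 = 0.1826
IBU = (11.4/100)·23·0.1826·1000/19.9 = 24.0589
BU:GU = 24.0589/79

0.3045


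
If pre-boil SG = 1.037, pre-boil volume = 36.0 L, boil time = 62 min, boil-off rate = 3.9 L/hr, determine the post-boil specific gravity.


V_post = V_pre − rate·(t/60);  SG_post = 1 + (SG_pre−1)·V_pre/V_post
V_post = 36.0 − 3.9·(62/60) = 31.9700
SG_post = 1 + (1.037 − 1)·36.0/31.9700

1.0417


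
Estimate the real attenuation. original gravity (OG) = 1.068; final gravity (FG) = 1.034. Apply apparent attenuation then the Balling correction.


AA = (OG−FG)/(OG−1)·100;  RA = AA·0.8192
AA = (1.068 − 1.034)/(1.068 − 1)·100 = 50.0000
RA = 50.0000·0.8192

40.9600 %
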